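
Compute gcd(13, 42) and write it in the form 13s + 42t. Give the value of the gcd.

Apply Euclid's algorithm to 42 and 13:
42 = 3·13 + 3
13 = 4·3 + 1
3 = 3·1 + 0
gcd(13, 42) = 1.
Working backward:
1 = 13 − 4·3
1 = −4·42 + 13·13
So 1 = (-4)·42 + (13)·13.

1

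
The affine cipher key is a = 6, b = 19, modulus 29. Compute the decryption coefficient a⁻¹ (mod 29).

5

gcd(29, 6) by repeated division:
29 = 4*6 + 5
6 = 1*5 + 1
5 = 5*1 + 0
gcd = 1, so the inverse exists. Back-substitute:
1 = 6 − 5
1 = −29 + 5·6
So 6·5 ≡ 1 (mod 29).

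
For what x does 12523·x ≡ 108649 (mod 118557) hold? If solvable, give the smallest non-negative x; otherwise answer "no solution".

First find gcd(12523, 118557):
118557 = 9*12523 + 5850
12523 = 2*5850 + 823
5850 = 7*823 + 89
823 = 9*89 + 22
89 = 4*22 + 1
22 = 22*1 + 0
gcd = 1, so a unique solution mod 118557 exists.
Back-substitute for the Bézout coefficients:
1 = 89 − 4·22
1 = −4·823 + 37·89
1 = 37·5850 − 263·823
1 = −263·12523 + 563·5850
1 = 563·118557 − 5330·12523
So 12523·(-5330) ≡ 1 (mod 118557), giving 12523⁻¹ ≡ 113227.
x ≡ 12523⁻¹·108649 ≡ 113227·108649 ≡ 51775 (mod 118557).

51775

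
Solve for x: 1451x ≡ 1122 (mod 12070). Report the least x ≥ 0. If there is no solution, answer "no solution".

First find gcd(1451, 12070):
12070 = 8·1451 + 462
1451 = 3·462 + 65
462 = 7·65 + 7
65 = 9·7 + 2
7 = 3·2 + 1
2 = 2·1 + 0
gcd = 1, so a unique solution mod 12070 exists.
Back-substitute for the Bézout coefficients:
1 = 7 − 3·2
1 = −3·65 + 28·7
1 = 28·462 − 199·65
1 = −199·1451 + 625·462
1 = 625·12070 − 5199·1451
So 1451·(-5199) ≡ 1 (mod 12070), giving 1451⁻¹ ≡ 6871.
x ≡ 1451⁻¹·1122 ≡ 6871·1122 ≡ 8602 (mod 12070).

8602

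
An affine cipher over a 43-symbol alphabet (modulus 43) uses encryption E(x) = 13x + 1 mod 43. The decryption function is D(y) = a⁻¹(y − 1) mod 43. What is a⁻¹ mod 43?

Extended Euclidean algorithm:
43 = 3×13 + 4
13 = 3×4 + 1
4 = 4×1 + 0
Since gcd(13, 43) = 1, back-substitute to write 1 as a combination:
1 = 13 − 3·4
1 = −3·43 + 10·13
So 13·10 ≡ 1 (mod 43).

10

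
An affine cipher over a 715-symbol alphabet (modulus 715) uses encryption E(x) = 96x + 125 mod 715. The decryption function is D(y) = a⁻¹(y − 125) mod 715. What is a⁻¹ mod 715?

Run Euclid on (715, 96):
715 = 7*96 + 43
96 = 2*43 + 10
43 = 4*10 + 3
10 = 3*3 + 1
3 = 3*1 + 0
The gcd is 1. Working backward:
1 = 10 − 3·3
1 = −3·43 + 13·10
1 = 13·96 − 29·43
1 = −29·715 + 216·96
So 96·216 ≡ 1 (mod 715).

216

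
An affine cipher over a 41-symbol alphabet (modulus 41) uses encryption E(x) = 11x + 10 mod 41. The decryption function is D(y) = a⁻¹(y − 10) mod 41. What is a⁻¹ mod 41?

15

Run Euclid on (41, 11):
41 = 3×11 + 8
11 = 1×8 + 3
8 = 2×3 + 2
3 = 1×2 + 1
2 = 2×1 + 0
Since gcd(11, 41) = 1, back-substitute to write 1 as a combination:
1 = 3 − 2
1 = −8 + 3·3
1 = 3·11 − 4·8
1 = −4·41 + 15·11
So 11·15 ≡ 1 (mod 41).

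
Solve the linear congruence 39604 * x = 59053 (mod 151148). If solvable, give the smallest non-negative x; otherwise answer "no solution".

no solution

gcd(39604, 151148):
151148 = 3×39604 + 32336
39604 = 1×32336 + 7268
32336 = 4×7268 + 3264
7268 = 2×3264 + 740
3264 = 4×740 + 304
740 = 2×304 + 132
304 = 2×132 + 40
132 = 3×40 + 12
40 = 3×12 + 4
12 = 3×4 + 0
gcd = 4, but 4 ∤ 59053, so the congruence has no solution.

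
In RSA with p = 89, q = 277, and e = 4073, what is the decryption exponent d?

2105

φ(n) = (p−1)(q−1) = 88·276 = 24288.
Need d with 4073·d ≡ 1 (mod 24288). Apply the extended Euclidean algorithm:
24288 = 5·4073 + 3923
4073 = 1·3923 + 150
3923 = 26·150 + 23
150 = 6·23 + 12
23 = 1·12 + 11
12 = 1·11 + 1
11 = 11·1 + 0
Back-substitute:
1 = 12 − 11
1 = −23 + 2·12
1 = 2·150 − 13·23
1 = −13·3923 + 340·150
1 = 340·4073 − 353·3923
1 = −353·24288 + 2105·4073
So 4073·2105 ≡ 1 (mod 24288), hence d = 2105.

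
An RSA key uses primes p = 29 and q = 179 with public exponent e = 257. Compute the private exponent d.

4441

φ(n) = (p−1)(q−1) = 28·178 = 4984.
Need d with 257·d ≡ 1 (mod 4984). Apply the extended Euclidean algorithm:
4984 = 19×257 + 101
257 = 2×101 + 55
101 = 1×55 + 46
55 = 1×46 + 9
46 = 5×9 + 1
9 = 9×1 + 0
Back-substitute:
1 = 46 − 5·9
1 = −5·55 + 6·46
1 = 6·101 − 11·55
1 = −11·257 + 28·101
1 = 28·4984 − 543·257
So 257·(-543) ≡ 1 (mod 4984), hence d ≡ -543 ≡ 4441 (mod 4984).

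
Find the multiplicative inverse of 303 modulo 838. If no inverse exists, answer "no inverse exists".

661

Run Euclid on (838, 303):
838 = 2×303 + 232
303 = 1×232 + 71
232 = 3×71 + 19
71 = 3×19 + 14
19 = 1×14 + 5
14 = 2×5 + 4
5 = 1×4 + 1
4 = 4×1 + 0
The gcd is 1. Working backward:
1 = 5 − 4
1 = −14 + 3·5
1 = 3·19 − 4·14
1 = −4·71 + 15·19
1 = 15·232 − 49·71
1 = −49·303 + 64·232
1 = 64·838 − 177·303
Hence 303⁻¹ ≡ -177 ≡ 661 (mod 838).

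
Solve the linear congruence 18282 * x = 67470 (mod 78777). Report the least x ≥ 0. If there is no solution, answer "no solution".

7148

First find gcd(18282, 78777):
78777 = 4×18282 + 5649
18282 = 3×5649 + 1335
5649 = 4×1335 + 309
1335 = 4×309 + 99
309 = 3×99 + 12
99 = 8×12 + 3
12 = 4×3 + 0
gcd = 3 and 3 | 67470, so solutions exist. Divide through by 3: 6094x ≡ 22490 (mod 26259).
Now find 6094⁻¹ mod 26259:
26259 = 4*6094 + 1883
6094 = 3*1883 + 445
1883 = 4*445 + 103
445 = 4*103 + 33
103 = 3*33 + 4
33 = 8*4 + 1
4 = 4*1 + 0
Back-substitute:
1 = 33 − 8·4
1 = −8·103 + 25·33
1 = 25·445 − 108·103
1 = −108·1883 + 457·445
1 = 457·6094 − 1479·1883
1 = −1479·26259 + 6373·6094
So 6094⁻¹ ≡ 6373 (mod 26259).
Then x ≡ 6373·22490 ≡ 7148 (mod 26259); the smallest non-negative solution is x = 7148.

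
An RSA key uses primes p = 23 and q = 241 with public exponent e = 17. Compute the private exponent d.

1553

φ(n) = (p−1)(q−1) = 22·240 = 5280.
Need d with 17·d ≡ 1 (mod 5280). Apply the extended Euclidean algorithm:
5280 = 310*17 + 10
17 = 1*10 + 7
10 = 1*7 + 3
7 = 2*3 + 1
3 = 3*1 + 0
Back-substitute:
1 = 7 − 2·3
1 = −2·10 + 3·7
1 = 3·17 − 5·10
1 = −5·5280 + 1553·17
So 17·1553 ≡ 1 (mod 5280), hence d = 1553.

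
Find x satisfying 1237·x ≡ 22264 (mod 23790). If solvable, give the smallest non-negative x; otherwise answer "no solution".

First find gcd(1237, 23790):
23790 = 19*1237 + 287
1237 = 4*287 + 89
287 = 3*89 + 20
89 = 4*20 + 9
20 = 2*9 + 2
9 = 4*2 + 1
2 = 2*1 + 0
gcd = 1, so a unique solution mod 23790 exists.
Back-substitute for the Bézout coefficients:
1 = 9 − 4·2
1 = −4·20 + 9·9
1 = 9·89 − 40·20
1 = −40·287 + 129·89
1 = 129·1237 − 556·287
1 = −556·23790 + 10693·1237
So 1237·(10693) ≡ 1 (mod 23790), giving 1237⁻¹ ≡ 10693.
x ≡ 1237⁻¹·22264 ≡ 10693·22264 ≡ 2422 (mod 23790).

2422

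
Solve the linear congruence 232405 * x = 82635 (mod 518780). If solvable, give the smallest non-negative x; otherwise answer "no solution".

97899

First find gcd(232405, 518780):
518780 = 2*232405 + 53970
232405 = 4*53970 + 16525
53970 = 3*16525 + 4395
16525 = 3*4395 + 3340
4395 = 1*3340 + 1055
3340 = 3*1055 + 175
1055 = 6*175 + 5
175 = 35*5 + 0
gcd = 5 and 5 | 82635, so solutions exist. Divide through by 5: 46481x ≡ 16527 (mod 103756).
Now find 46481⁻¹ mod 103756:
103756 = 2×46481 + 10794
46481 = 4×10794 + 3305
10794 = 3×3305 + 879
3305 = 3×879 + 668
879 = 1×668 + 211
668 = 3×211 + 35
211 = 6×35 + 1
35 = 35×1 + 0
Back-substitute:
1 = 211 − 6·35
1 = −6·668 + 19·211
1 = 19·879 − 25·668
1 = −25·3305 + 94·879
1 = 94·10794 − 307·3305
1 = −307·46481 + 1322·10794
1 = 1322·103756 − 2951·46481
So 46481·(-2951) ≡ 1 (mod 103756), i.e. 46481⁻¹ ≡ 100805.
Then x ≡ 100805·16527 ≡ 97899 (mod 103756); the smallest non-negative solution is x = 97899.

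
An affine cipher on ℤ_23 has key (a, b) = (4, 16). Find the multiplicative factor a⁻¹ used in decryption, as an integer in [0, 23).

Run Euclid on (23, 4):
23 = 5×4 + 3
4 = 1×3 + 1
3 = 3×1 + 0
gcd = 1, so the inverse exists. Back-substitute:
1 = 4 − 3
1 = −23 + 6·4
So 4·6 ≡ 1 (mod 23).

6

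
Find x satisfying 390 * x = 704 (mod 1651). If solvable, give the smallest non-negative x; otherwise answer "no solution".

gcd(390, 1651):
1651 = 4×390 + 91
390 = 4×91 + 26
91 = 3×26 + 13
26 = 2×13 + 0
gcd = 13, but 13 ∤ 704, so the congruence has no solution.

no solution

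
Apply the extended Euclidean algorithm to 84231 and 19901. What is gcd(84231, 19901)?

Apply Euclid's algorithm to 84231 and 19901:
84231 = 4×19901 + 4627
19901 = 4×4627 + 1393
4627 = 3×1393 + 448
1393 = 3×448 + 49
448 = 9×49 + 7
49 = 7×7 + 0
gcd(84231, 19901) = 7.
Back-substituting:
7 = 448 − 9·49
7 = −9·1393 + 28·448
7 = 28·4627 − 93·1393
7 = −93·19901 + 400·4627
7 = 400·84231 − 1693·19901
So 7 = (400)·84231 + (-1693)·19901.

7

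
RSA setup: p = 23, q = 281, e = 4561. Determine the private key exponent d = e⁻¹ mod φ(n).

φ(n) = (p−1)(q−1) = 22·280 = 6160.
Need d with 4561·d ≡ 1 (mod 6160). Apply the extended Euclidean algorithm:
6160 = 1*4561 + 1599
4561 = 2*1599 + 1363
1599 = 1*1363 + 236
1363 = 5*236 + 183
236 = 1*183 + 53
183 = 3*53 + 24
53 = 2*24 + 5
24 = 4*5 + 4
5 = 1*4 + 1
4 = 4*1 + 0
Back-substitute:
1 = 5 − 4
1 = −24 + 5·5
1 = 5·53 − 11·24
1 = −11·183 + 38·53
1 = 38·236 − 49·183
1 = −49·1363 + 283·236
1 = 283·1599 − 332·1363
1 = −332·4561 + 947·1599
1 = 947·6160 − 1279·4561
So 4561·(-1279) ≡ 1 (mod 6160), hence d ≡ -1279 ≡ 4881 (mod 6160).

4881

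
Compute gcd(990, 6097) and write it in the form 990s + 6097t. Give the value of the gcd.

1

Repeated division:
6097 = 6*990 + 157
990 = 6*157 + 48
157 = 3*48 + 13
48 = 3*13 + 9
13 = 1*9 + 4
9 = 2*4 + 1
4 = 4*1 + 0
gcd(990, 6097) = 1.
Working backward:
1 = 9 − 2·4
1 = −2·13 + 3·9
1 = 3·48 − 11·13
1 = −11·157 + 36·48
1 = 36·990 − 227·157
1 = −227·6097 + 1398·990
So 1 = (-227)·6097 + (1398)·990.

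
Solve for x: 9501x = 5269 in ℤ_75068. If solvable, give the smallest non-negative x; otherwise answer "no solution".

56825

First find gcd(9501, 75068):
75068 = 7*9501 + 8561
9501 = 1*8561 + 940
8561 = 9*940 + 101
940 = 9*101 + 31
101 = 3*31 + 8
31 = 3*8 + 7
8 = 1*7 + 1
7 = 7*1 + 0
gcd = 1, so a unique solution mod 75068 exists.
Back-substitute for the Bézout coefficients:
1 = 8 − 7
1 = −31 + 4·8
1 = 4·101 − 13·31
1 = −13·940 + 121·101
1 = 121·8561 − 1102·940
1 = −1102·9501 + 1223·8561
1 = 1223·75068 − 9663·9501
So 9501·(-9663) ≡ 1 (mod 75068), giving 9501⁻¹ ≡ 65405.
x ≡ 9501⁻¹·5269 ≡ 65405·5269 ≡ 56825 (mod 75068).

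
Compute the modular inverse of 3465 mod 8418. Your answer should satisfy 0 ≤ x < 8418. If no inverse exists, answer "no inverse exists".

Compute gcd(3465, 8418):
8418 = 2*3465 + 1488
3465 = 2*1488 + 489
1488 = 3*489 + 21
489 = 23*21 + 6
21 = 3*6 + 3
6 = 2*3 + 0
Since gcd = 3 > 1, 3465 is not a unit mod 8418.

no inverse exists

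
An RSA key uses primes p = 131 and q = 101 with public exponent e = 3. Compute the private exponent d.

φ(n) = (p−1)(q−1) = 130·100 = 13000.
Need d with 3·d ≡ 1 (mod 13000). Apply the extended Euclidean algorithm:
13000 = 4333*3 + 1
3 = 3*1 + 0
Back-substitute:
1 = 13000 − 4333·3
So 3·(-4333) ≡ 1 (mod 13000), hence d ≡ -4333 ≡ 8667 (mod 13000).

8667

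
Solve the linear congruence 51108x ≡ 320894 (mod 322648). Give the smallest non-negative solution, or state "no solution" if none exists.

gcd(51108, 322648):
322648 = 6×51108 + 16000
51108 = 3×16000 + 3108
16000 = 5×3108 + 460
3108 = 6×460 + 348
460 = 1×348 + 112
348 = 3×112 + 12
112 = 9×12 + 4
12 = 3×4 + 0
gcd = 4, but 4 ∤ 320894, so the congruence has no solution.

no solution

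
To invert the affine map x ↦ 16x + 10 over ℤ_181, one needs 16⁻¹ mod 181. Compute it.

Run Euclid on (181, 16):
181 = 11×16 + 5
16 = 3×5 + 1
5 = 5×1 + 0
The gcd is 1. Working backward:
1 = 16 − 3·5
1 = −3·181 + 34·16
So 16·34 ≡ 1 (mod 181).

34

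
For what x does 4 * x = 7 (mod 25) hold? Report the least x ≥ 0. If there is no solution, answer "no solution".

First find gcd(4, 25):
25 = 6·4 + 1
4 = 4·1 + 0
gcd = 1, so a unique solution mod 25 exists.
Back-substitute for the Bézout coefficients:
1 = 25 − 6·4
So 4·(-6) ≡ 1 (mod 25), giving 4⁻¹ ≡ 19.
x ≡ 4⁻¹·7 ≡ 19·7 ≡ 8 (mod 25).

8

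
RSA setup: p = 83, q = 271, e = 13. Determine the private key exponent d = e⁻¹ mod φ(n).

20437

φ(n) = (p−1)(q−1) = 82·270 = 22140.
Need d with 13·d ≡ 1 (mod 22140). Apply the extended Euclidean algorithm:
22140 = 1703·13 + 1
13 = 13·1 + 0
Back-substitute:
1 = 22140 − 1703·13
So 13·(-1703) ≡ 1 (mod 22140), hence d ≡ -1703 ≡ 20437 (mod 22140).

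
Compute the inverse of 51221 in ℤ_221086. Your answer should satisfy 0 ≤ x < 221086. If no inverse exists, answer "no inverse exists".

Extended Euclidean algorithm:
221086 = 4×51221 + 16202
51221 = 3×16202 + 2615
16202 = 6×2615 + 512
2615 = 5×512 + 55
512 = 9×55 + 17
55 = 3×17 + 4
17 = 4×4 + 1
4 = 4×1 + 0
Since gcd(51221, 221086) = 1, back-substitute to write 1 as a combination:
1 = 17 − 4·4
1 = −4·55 + 13·17
1 = 13·512 − 121·55
1 = −121·2615 + 618·512
1 = 618·16202 − 3829·2615
1 = −3829·51221 + 12105·16202
1 = 12105·221086 − 52249·51221
Hence 51221⁻¹ ≡ -52249 ≡ 168837 (mod 221086).

168837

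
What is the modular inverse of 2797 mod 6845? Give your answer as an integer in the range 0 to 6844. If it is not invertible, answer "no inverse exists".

Run Euclid on (6845, 2797):
6845 = 2×2797 + 1251
2797 = 2×1251 + 295
1251 = 4×295 + 71
295 = 4×71 + 11
71 = 6×11 + 5
11 = 2×5 + 1
5 = 5×1 + 0
Since gcd(2797, 6845) = 1, back-substitute to write 1 as a combination:
1 = 11 − 2·5
1 = −2·71 + 13·11
1 = 13·295 − 54·71
1 = −54·1251 + 229·295
1 = 229·2797 − 512·1251
1 = −512·6845 + 1253·2797
So 2797·1253 ≡ 1 (mod 6845).

1253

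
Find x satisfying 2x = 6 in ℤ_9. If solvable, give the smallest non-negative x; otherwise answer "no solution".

3

First find gcd(2, 9):
9 = 4×2 + 1
2 = 2×1 + 0
gcd = 1, so a unique solution mod 9 exists.
Back-substitute for the Bézout coefficients:
1 = 9 − 4·2
So 2·(-4) ≡ 1 (mod 9), giving 2⁻¹ ≡ 5.
x ≡ 2⁻¹·6 ≡ 5·6 ≡ 3 (mod 9).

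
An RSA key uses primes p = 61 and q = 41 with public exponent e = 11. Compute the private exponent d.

φ(n) = (p−1)(q−1) = 60·40 = 2400.
Need d with 11·d ≡ 1 (mod 2400). Apply the extended Euclidean algorithm:
2400 = 218×11 + 2
11 = 5×2 + 1
2 = 2×1 + 0
Back-substitute:
1 = 11 − 5·2
1 = −5·2400 + 1091·11
So 11·1091 ≡ 1 (mod 2400), hence d = 1091.

1091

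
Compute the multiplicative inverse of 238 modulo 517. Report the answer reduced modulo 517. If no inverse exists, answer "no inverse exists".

63

Extended Euclidean algorithm:
517 = 2·238 + 41
238 = 5·41 + 33
41 = 1·33 + 8
33 = 4·8 + 1
8 = 8·1 + 0
Since gcd(238, 517) = 1, back-substitute to write 1 as a combination:
1 = 33 − 4·8
1 = −4·41 + 5·33
1 = 5·238 − 29·41
1 = −29·517 + 63·238
So 238·63 ≡ 1 (mod 517).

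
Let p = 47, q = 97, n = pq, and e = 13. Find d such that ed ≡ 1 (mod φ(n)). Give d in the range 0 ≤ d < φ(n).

3397

φ(n) = (p−1)(q−1) = 46·96 = 4416.
Need d with 13·d ≡ 1 (mod 4416). Apply the extended Euclidean algorithm:
4416 = 339*13 + 9
13 = 1*9 + 4
9 = 2*4 + 1
4 = 4*1 + 0
Back-substitute:
1 = 9 − 2·4
1 = −2·13 + 3·9
1 = 3·4416 − 1019·13
So 13·(-1019) ≡ 1 (mod 4416), hence d ≡ -1019 ≡ 3397 (mod 4416).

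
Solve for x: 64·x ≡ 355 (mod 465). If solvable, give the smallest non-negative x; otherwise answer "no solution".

100

First find gcd(64, 465):
465 = 7*64 + 17
64 = 3*17 + 13
17 = 1*13 + 4
13 = 3*4 + 1
4 = 4*1 + 0
gcd = 1, so a unique solution mod 465 exists.
Back-substitute for the Bézout coefficients:
1 = 13 − 3·4
1 = −3·17 + 4·13
1 = 4·64 − 15·17
1 = −15·465 + 109·64
So 64·(109) ≡ 1 (mod 465), giving 64⁻¹ ≡ 109.
x ≡ 64⁻¹·355 ≡ 109·355 ≡ 100 (mod 465).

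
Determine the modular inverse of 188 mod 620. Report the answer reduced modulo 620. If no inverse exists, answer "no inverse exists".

no inverse exists

Euclidean algorithm on 620, 188:
620 = 3×188 + 56
188 = 3×56 + 20
56 = 2×20 + 16
20 = 1×16 + 4
16 = 4×4 + 0
The gcd is 4, not 1, hence no inverse exists.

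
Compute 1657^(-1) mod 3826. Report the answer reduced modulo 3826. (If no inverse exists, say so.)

gcd(3826, 1657) by repeated division:
3826 = 2·1657 + 512
1657 = 3·512 + 121
512 = 4·121 + 28
121 = 4·28 + 9
28 = 3·9 + 1
9 = 9·1 + 0
The gcd is 1. Working backward:
1 = 28 − 3·9
1 = −3·121 + 13·28
1 = 13·512 − 55·121
1 = −55·1657 + 178·512
1 = 178·3826 − 411·1657
Thus 1657·(-411) ≡ 1 (mod 3826); reducing, -411 mod 3826 = 3415.

3415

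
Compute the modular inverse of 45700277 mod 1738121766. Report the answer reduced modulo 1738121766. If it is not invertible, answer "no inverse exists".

Extended Euclidean algorithm:
1738121766 = 38*45700277 + 1511240
45700277 = 30*1511240 + 363077
1511240 = 4*363077 + 58932
363077 = 6*58932 + 9485
58932 = 6*9485 + 2022
9485 = 4*2022 + 1397
2022 = 1*1397 + 625
1397 = 2*625 + 147
625 = 4*147 + 37
147 = 3*37 + 36
37 = 1*36 + 1
36 = 36*1 + 0
gcd = 1, so the inverse exists. Back-substitute:
1 = 37 − 36
1 = −147 + 4·37
1 = 4·625 − 17·147
1 = −17·1397 + 38·625
1 = 38·2022 − 55·1397
1 = −55·9485 + 258·2022
1 = 258·58932 − 1603·9485
1 = −1603·363077 + 9876·58932
1 = 9876·1511240 − 41107·363077
1 = −41107·45700277 + 1243086·1511240
1 = 1243086·1738121766 − 47278375·45700277
Hence 45700277⁻¹ ≡ -47278375 ≡ 1690843391 (mod 1738121766).

1690843391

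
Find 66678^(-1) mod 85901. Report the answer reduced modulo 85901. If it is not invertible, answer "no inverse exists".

64800

Run Euclid on (85901, 66678):
85901 = 1*66678 + 19223
66678 = 3*19223 + 9009
19223 = 2*9009 + 1205
9009 = 7*1205 + 574
1205 = 2*574 + 57
574 = 10*57 + 4
57 = 14*4 + 1
4 = 4*1 + 0
gcd = 1, so the inverse exists. Back-substitute:
1 = 57 − 14·4
1 = −14·574 + 141·57
1 = 141·1205 − 296·574
1 = −296·9009 + 2213·1205
1 = 2213·19223 − 4722·9009
1 = −4722·66678 + 16379·19223
1 = 16379·85901 − 21101·66678
So 66678·(-21101) ≡ 1 (mod 85901), and -21101 ≡ 64800 (mod 85901).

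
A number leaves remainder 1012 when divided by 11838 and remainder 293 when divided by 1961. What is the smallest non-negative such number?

17615956

Write x = 1012 + 11838·k. Then 11838·k ≡ 293 − 1012 ≡ 1242 (mod 1961).
Need 11838⁻¹ mod 1961. Extended Euclid on (1961, 72):
1961 = 27×72 + 17
72 = 4×17 + 4
17 = 4×4 + 1
4 = 4×1 + 0
Back-substitute:
1 = 17 − 4·4
1 = −4·72 + 17·17
1 = 17·1961 − 463·72
11838⁻¹ ≡ 1498 (mod 1961), so k ≡ 1498·1242 ≡ 1488 (mod 1961).
x = 1012 + 11838·1488 = 17615956.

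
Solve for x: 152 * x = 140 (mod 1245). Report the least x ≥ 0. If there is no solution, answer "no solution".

820

First find gcd(152, 1245):
1245 = 8×152 + 29
152 = 5×29 + 7
29 = 4×7 + 1
7 = 7×1 + 0
gcd = 1, so a unique solution mod 1245 exists.
Back-substitute for the Bézout coefficients:
1 = 29 − 4·7
1 = −4·152 + 21·29
1 = 21·1245 − 172·152
So 152·(-172) ≡ 1 (mod 1245), giving 152⁻¹ ≡ 1073.
x ≡ 152⁻¹·140 ≡ 1073·140 ≡ 820 (mod 1245).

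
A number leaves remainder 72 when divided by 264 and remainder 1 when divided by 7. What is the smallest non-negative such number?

1128

Write x = 72 + 264·k. Then 264·k ≡ 1 − 72 ≡ 6 (mod 7).
Need 264⁻¹ mod 7. Extended Euclid on (7, 5):
7 = 1·5 + 2
5 = 2·2 + 1
2 = 2·1 + 0
Back-substitute:
1 = 5 − 2·2
1 = −2·7 + 3·5
264⁻¹ ≡ 3 (mod 7), so k ≡ 3·6 ≡ 4 (mod 7).
x = 72 + 264·4 = 1128.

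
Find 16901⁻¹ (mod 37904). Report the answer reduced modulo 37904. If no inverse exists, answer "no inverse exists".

Apply the Euclidean algorithm to 37904 and 16901:
37904 = 2·16901 + 4102
16901 = 4·4102 + 493
4102 = 8·493 + 158
493 = 3·158 + 19
158 = 8·19 + 6
19 = 3·6 + 1
6 = 6·1 + 0
The gcd is 1. Working backward:
1 = 19 − 3·6
1 = −3·158 + 25·19
1 = 25·493 − 78·158
1 = −78·4102 + 649·493
1 = 649·16901 − 2674·4102
1 = −2674·37904 + 5997·16901
So 16901·5997 ≡ 1 (mod 37904).

5997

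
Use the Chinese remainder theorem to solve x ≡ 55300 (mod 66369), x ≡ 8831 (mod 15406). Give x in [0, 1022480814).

Write x = 55300 + 66369·k. Then 66369·k ≡ 8831 − 55300 ≡ 15155 (mod 15406).
Need 66369⁻¹ mod 15406. Extended Euclid on (15406, 4745):
15406 = 3*4745 + 1171
4745 = 4*1171 + 61
1171 = 19*61 + 12
61 = 5*12 + 1
12 = 12*1 + 0
Back-substitute:
1 = 61 − 5·12
1 = −5·1171 + 96·61
1 = 96·4745 − 389·1171
1 = −389·15406 + 1263·4745
66369⁻¹ ≡ 1263 (mod 15406), so k ≡ 1263·15155 ≡ 6513 (mod 15406).
x = 55300 + 66369·6513 = 432316597.

432316597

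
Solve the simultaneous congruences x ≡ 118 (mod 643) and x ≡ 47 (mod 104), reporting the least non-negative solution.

32911

Write x = 118 + 643·k. Then 643·k ≡ 47 − 118 ≡ 33 (mod 104).
Need 643⁻¹ mod 104. Extended Euclid on (104, 19):
104 = 5*19 + 9
19 = 2*9 + 1
9 = 9*1 + 0
Back-substitute:
1 = 19 − 2·9
1 = −2·104 + 11·19
643⁻¹ ≡ 11 (mod 104), so k ≡ 11·33 ≡ 51 (mod 104).
x = 118 + 643·51 = 32911.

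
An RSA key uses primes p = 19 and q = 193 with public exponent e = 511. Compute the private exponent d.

3199

φ(n) = (p−1)(q−1) = 18·192 = 3456.
Need d with 511·d ≡ 1 (mod 3456). Apply the extended Euclidean algorithm:
3456 = 6×511 + 390
511 = 1×390 + 121
390 = 3×121 + 27
121 = 4×27 + 13
27 = 2×13 + 1
13 = 13×1 + 0
Back-substitute:
1 = 27 − 2·13
1 = −2·121 + 9·27
1 = 9·390 − 29·121
1 = −29·511 + 38·390
1 = 38·3456 − 257·511
So 511·(-257) ≡ 1 (mod 3456), hence d ≡ -257 ≡ 3199 (mod 3456).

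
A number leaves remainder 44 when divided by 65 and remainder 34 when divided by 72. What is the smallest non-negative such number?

Write x = 44 + 65·k. Then 65·k ≡ 34 − 44 ≡ 62 (mod 72).
Need 65⁻¹ mod 72. Extended Euclid on (72, 65):
72 = 1×65 + 7
65 = 9×7 + 2
7 = 3×2 + 1
2 = 2×1 + 0
Back-substitute:
1 = 7 − 3·2
1 = −3·65 + 28·7
1 = 28·72 − 31·65
65⁻¹ ≡ 41 (mod 72), so k ≡ 41·62 ≡ 22 (mod 72).
x = 44 + 65·22 = 1474.

1474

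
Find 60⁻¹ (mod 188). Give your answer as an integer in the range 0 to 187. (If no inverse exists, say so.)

no inverse exists

Euclidean algorithm on 188, 60:
188 = 3×60 + 8
60 = 7×8 + 4
8 = 2×4 + 0
The gcd is 4, not 1, hence no inverse exists.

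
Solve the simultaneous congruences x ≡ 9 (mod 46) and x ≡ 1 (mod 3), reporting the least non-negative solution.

Write x = 9 + 46·k. Then 46·k ≡ 1 − 9 ≡ 1 (mod 3).
Need 46⁻¹ mod 3. Extended Euclid on (3, 1):
3 = 3×1 + 0
46⁻¹ ≡ 1 (mod 3), so k ≡ 1·1 ≡ 1 (mod 3).
x = 9 + 46·1 = 55.

55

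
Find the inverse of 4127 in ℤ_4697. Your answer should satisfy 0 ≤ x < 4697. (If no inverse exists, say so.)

Extended Euclidean algorithm:
4697 = 1*4127 + 570
4127 = 7*570 + 137
570 = 4*137 + 22
137 = 6*22 + 5
22 = 4*5 + 2
5 = 2*2 + 1
2 = 2*1 + 0
gcd = 1, so the inverse exists. Back-substitute:
1 = 5 − 2·2
1 = −2·22 + 9·5
1 = 9·137 − 56·22
1 = −56·570 + 233·137
1 = 233·4127 − 1687·570
1 = −1687·4697 + 1920·4127
So 4127·1920 ≡ 1 (mod 4697).

1920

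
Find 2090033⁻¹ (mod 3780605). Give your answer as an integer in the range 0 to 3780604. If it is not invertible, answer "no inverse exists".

Apply the Euclidean algorithm to 3780605 and 2090033:
3780605 = 1·2090033 + 1690572
2090033 = 1·1690572 + 399461
1690572 = 4·399461 + 92728
399461 = 4·92728 + 28549
92728 = 3·28549 + 7081
28549 = 4·7081 + 225
7081 = 31·225 + 106
225 = 2·106 + 13
106 = 8·13 + 2
13 = 6·2 + 1
2 = 2·1 + 0
The gcd is 1. Working backward:
1 = 13 − 6·2
1 = −6·106 + 49·13
1 = 49·225 − 104·106
1 = −104·7081 + 3273·225
1 = 3273·28549 − 13196·7081
1 = −13196·92728 + 42861·28549
1 = 42861·399461 − 184640·92728
1 = −184640·1690572 + 781421·399461
1 = 781421·2090033 − 966061·1690572
1 = −966061·3780605 + 1747482·2090033
So 2090033·1747482 ≡ 1 (mod 3780605).

1747482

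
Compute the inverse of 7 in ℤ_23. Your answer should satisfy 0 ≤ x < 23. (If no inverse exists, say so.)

10

Extended Euclidean algorithm:
23 = 3*7 + 2
7 = 3*2 + 1
2 = 2*1 + 0
The gcd is 1. Working backward:
1 = 7 − 3·2
1 = −3·23 + 10·7
So 7·10 ≡ 1 (mod 23).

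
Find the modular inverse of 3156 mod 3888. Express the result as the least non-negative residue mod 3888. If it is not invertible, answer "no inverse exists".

Euclidean algorithm on 3888, 3156:
3888 = 1×3156 + 732
3156 = 4×732 + 228
732 = 3×228 + 48
228 = 4×48 + 36
48 = 1×36 + 12
36 = 3×12 + 0
The gcd is 12, not 1, hence no inverse exists.

no inverse exists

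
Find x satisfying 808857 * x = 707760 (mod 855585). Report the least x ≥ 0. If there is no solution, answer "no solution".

First find gcd(808857, 855585):
855585 = 1*808857 + 46728
808857 = 17*46728 + 14481
46728 = 3*14481 + 3285
14481 = 4*3285 + 1341
3285 = 2*1341 + 603
1341 = 2*603 + 135
603 = 4*135 + 63
135 = 2*63 + 9
63 = 7*9 + 0
gcd = 9 and 9 | 707760, so solutions exist. Divide through by 9: 89873x ≡ 78640 (mod 95065).
Now find 89873⁻¹ mod 95065:
95065 = 1*89873 + 5192
89873 = 17*5192 + 1609
5192 = 3*1609 + 365
1609 = 4*365 + 149
365 = 2*149 + 67
149 = 2*67 + 15
67 = 4*15 + 7
15 = 2*7 + 1
7 = 7*1 + 0
Back-substitute:
1 = 15 − 2·7
1 = −2·67 + 9·15
1 = 9·149 − 20·67
1 = −20·365 + 49·149
1 = 49·1609 − 216·365
1 = −216·5192 + 697·1609
1 = 697·89873 − 12065·5192
1 = −12065·95065 + 12762·89873
So 89873⁻¹ ≡ 12762 (mod 95065).
Then x ≡ 12762·78640 ≡ 2475 (mod 95065); the smallest non-negative solution is x = 2475.

2475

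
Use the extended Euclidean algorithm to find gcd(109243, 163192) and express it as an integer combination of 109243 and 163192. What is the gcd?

1

Repeated division:
163192 = 1×109243 + 53949
109243 = 2×53949 + 1345
53949 = 40×1345 + 149
1345 = 9×149 + 4
149 = 37×4 + 1
4 = 4×1 + 0
gcd(109243, 163192) = 1.
Working backward:
1 = 149 − 37·4
1 = −37·1345 + 334·149
1 = 334·53949 − 13397·1345
1 = −13397·109243 + 27128·53949
1 = 27128·163192 − 40525·109243
So 1 = (27128)·163192 + (-40525)·109243.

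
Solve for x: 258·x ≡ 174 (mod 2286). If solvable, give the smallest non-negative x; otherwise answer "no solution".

First find gcd(258, 2286):
2286 = 8*258 + 222
258 = 1*222 + 36
222 = 6*36 + 6
36 = 6*6 + 0
gcd = 6 and 6 | 174, so solutions exist. Divide through by 6: 43x ≡ 29 (mod 381).
Now find 43⁻¹ mod 381:
381 = 8·43 + 37
43 = 1·37 + 6
37 = 6·6 + 1
6 = 6·1 + 0
Back-substitute:
1 = 37 − 6·6
1 = −6·43 + 7·37
1 = 7·381 − 62·43
So 43·(-62) ≡ 1 (mod 381), i.e. 43⁻¹ ≡ 319.
Then x ≡ 319·29 ≡ 107 (mod 381); the smallest non-negative solution is x = 107.

107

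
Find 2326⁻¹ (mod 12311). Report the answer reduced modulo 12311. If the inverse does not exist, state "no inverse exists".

10919

Apply the Euclidean algorithm to 12311 and 2326:
12311 = 5*2326 + 681
2326 = 3*681 + 283
681 = 2*283 + 115
283 = 2*115 + 53
115 = 2*53 + 9
53 = 5*9 + 8
9 = 1*8 + 1
8 = 8*1 + 0
Since gcd(2326, 12311) = 1, back-substitute to write 1 as a combination:
1 = 9 − 8
1 = −53 + 6·9
1 = 6·115 − 13·53
1 = −13·283 + 32·115
1 = 32·681 − 77·283
1 = −77·2326 + 263·681
1 = 263·12311 − 1392·2326
Thus 2326·(-1392) ≡ 1 (mod 12311); reducing, -1392 mod 12311 = 10919.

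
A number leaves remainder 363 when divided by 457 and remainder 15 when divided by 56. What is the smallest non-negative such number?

16815

Write x = 363 + 457·k. Then 457·k ≡ 15 − 363 ≡ 44 (mod 56).
Need 457⁻¹ mod 56. Extended Euclid on (56, 9):
56 = 6*9 + 2
9 = 4*2 + 1
2 = 2*1 + 0
Back-substitute:
1 = 9 − 4·2
1 = −4·56 + 25·9
457⁻¹ ≡ 25 (mod 56), so k ≡ 25·44 ≡ 36 (mod 56).
x = 363 + 457·36 = 16815.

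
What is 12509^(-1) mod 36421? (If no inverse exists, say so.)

no inverse exists

Euclidean algorithm on 36421, 12509:
36421 = 2*12509 + 11403
12509 = 1*11403 + 1106
11403 = 10*1106 + 343
1106 = 3*343 + 77
343 = 4*77 + 35
77 = 2*35 + 7
35 = 5*7 + 0
gcd(12509, 36421) = 7 ≠ 1, so 12509 has no multiplicative inverse modulo 36421.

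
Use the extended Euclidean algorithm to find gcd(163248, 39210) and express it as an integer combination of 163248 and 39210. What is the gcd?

Euclidean algorithm:
163248 = 4×39210 + 6408
39210 = 6×6408 + 762
6408 = 8×762 + 312
762 = 2×312 + 138
312 = 2×138 + 36
138 = 3×36 + 30
36 = 1×30 + 6
30 = 5×6 + 0
gcd(163248, 39210) = 6.
Working backward:
6 = 36 − 30
6 = −138 + 4·36
6 = 4·312 − 9·138
6 = −9·762 + 22·312
6 = 22·6408 − 185·762
6 = −185·39210 + 1132·6408
6 = 1132·163248 − 4713·39210
So 6 = (1132)·163248 + (-4713)·39210.

6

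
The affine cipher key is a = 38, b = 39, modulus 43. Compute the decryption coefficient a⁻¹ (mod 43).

gcd(43, 38) by repeated division:
43 = 1×38 + 5
38 = 7×5 + 3
5 = 1×3 + 2
3 = 1×2 + 1
2 = 2×1 + 0
The gcd is 1. Working backward:
1 = 3 − 2
1 = −5 + 2·3
1 = 2·38 − 15·5
1 = −15·43 + 17·38
So 38·17 ≡ 1 (mod 43).

17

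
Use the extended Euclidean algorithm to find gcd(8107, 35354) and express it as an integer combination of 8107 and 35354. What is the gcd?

11

Euclidean algorithm:
35354 = 4*8107 + 2926
8107 = 2*2926 + 2255
2926 = 1*2255 + 671
2255 = 3*671 + 242
671 = 2*242 + 187
242 = 1*187 + 55
187 = 3*55 + 22
55 = 2*22 + 11
22 = 2*11 + 0
gcd(8107, 35354) = 11.
Back-substituting:
11 = 55 − 2·22
11 = −2·187 + 7·55
11 = 7·242 − 9·187
11 = −9·671 + 25·242
11 = 25·2255 − 84·671
11 = −84·2926 + 109·2255
11 = 109·8107 − 302·2926
11 = −302·35354 + 1317·8107
So 11 = (-302)·35354 + (1317)·8107.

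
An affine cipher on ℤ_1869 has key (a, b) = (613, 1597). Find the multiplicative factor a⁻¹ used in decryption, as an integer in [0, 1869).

436

Extended Euclidean algorithm:
1869 = 3·613 + 30
613 = 20·30 + 13
30 = 2·13 + 4
13 = 3·4 + 1
4 = 4·1 + 0
The gcd is 1. Working backward:
1 = 13 − 3·4
1 = −3·30 + 7·13
1 = 7·613 − 143·30
1 = −143·1869 + 436·613
So 613·436 ≡ 1 (mod 1869).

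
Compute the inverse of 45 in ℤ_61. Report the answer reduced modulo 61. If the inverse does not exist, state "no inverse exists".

19

Extended Euclidean algorithm:
61 = 1·45 + 16
45 = 2·16 + 13
16 = 1·13 + 3
13 = 4·3 + 1
3 = 3·1 + 0
Since gcd(45, 61) = 1, back-substitute to write 1 as a combination:
1 = 13 − 4·3
1 = −4·16 + 5·13
1 = 5·45 − 14·16
1 = −14·61 + 19·45
So 45·19 ≡ 1 (mod 61).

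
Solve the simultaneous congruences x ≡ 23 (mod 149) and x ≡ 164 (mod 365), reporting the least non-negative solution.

50534

Write x = 23 + 149·k. Then 149·k ≡ 164 − 23 ≡ 141 (mod 365).
Need 149⁻¹ mod 365. Extended Euclid on (365, 149):
365 = 2·149 + 67
149 = 2·67 + 15
67 = 4·15 + 7
15 = 2·7 + 1
7 = 7·1 + 0
Back-substitute:
1 = 15 − 2·7
1 = −2·67 + 9·15
1 = 9·149 − 20·67
1 = −20·365 + 49·149
149⁻¹ ≡ 49 (mod 365), so k ≡ 49·141 ≡ 339 (mod 365).
x = 23 + 149·339 = 50534.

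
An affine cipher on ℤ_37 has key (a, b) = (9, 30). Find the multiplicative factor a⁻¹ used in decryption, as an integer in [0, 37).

33

Apply the Euclidean algorithm to 37 and 9:
37 = 4·9 + 1
9 = 9·1 + 0
The gcd is 1. Working backward:
1 = 37 − 4·9
Thus 9·(-4) ≡ 1 (mod 37); reducing, -4 mod 37 = 33.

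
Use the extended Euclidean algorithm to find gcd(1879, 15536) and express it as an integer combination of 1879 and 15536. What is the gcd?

1

Apply Euclid's algorithm to 15536 and 1879:
15536 = 8×1879 + 504
1879 = 3×504 + 367
504 = 1×367 + 137
367 = 2×137 + 93
137 = 1×93 + 44
93 = 2×44 + 5
44 = 8×5 + 4
5 = 1×4 + 1
4 = 4×1 + 0
gcd(1879, 15536) = 1.
Back-substituting:
1 = 5 − 4
1 = −44 + 9·5
1 = 9·93 − 19·44
1 = −19·137 + 28·93
1 = 28·367 − 75·137
1 = −75·504 + 103·367
1 = 103·1879 − 384·504
1 = −384·15536 + 3175·1879
So 1 = (-384)·15536 + (3175)·1879.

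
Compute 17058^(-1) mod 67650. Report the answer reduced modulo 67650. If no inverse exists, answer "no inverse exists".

no inverse exists

Compute gcd(17058, 67650):
67650 = 3*17058 + 16476
17058 = 1*16476 + 582
16476 = 28*582 + 180
582 = 3*180 + 42
180 = 4*42 + 12
42 = 3*12 + 6
12 = 2*6 + 0
The gcd is 6, not 1, hence no inverse exists.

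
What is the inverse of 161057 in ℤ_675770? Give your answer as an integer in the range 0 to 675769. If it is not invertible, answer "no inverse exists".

Apply the Euclidean algorithm to 675770 and 161057:
675770 = 4×161057 + 31542
161057 = 5×31542 + 3347
31542 = 9×3347 + 1419
3347 = 2×1419 + 509
1419 = 2×509 + 401
509 = 1×401 + 108
401 = 3×108 + 77
108 = 1×77 + 31
77 = 2×31 + 15
31 = 2×15 + 1
15 = 15×1 + 0
The gcd is 1. Working backward:
1 = 31 − 2·15
1 = −2·77 + 5·31
1 = 5·108 − 7·77
1 = −7·401 + 26·108
1 = 26·509 − 33·401
1 = −33·1419 + 92·509
1 = 92·3347 − 217·1419
1 = −217·31542 + 2045·3347
1 = 2045·161057 − 10442·31542
1 = −10442·675770 + 43813·161057
So 161057·43813 ≡ 1 (mod 675770).

43813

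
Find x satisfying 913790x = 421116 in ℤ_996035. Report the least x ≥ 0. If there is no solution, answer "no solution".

no solution

gcd(913790, 996035):
996035 = 1×913790 + 82245
913790 = 11×82245 + 9095
82245 = 9×9095 + 390
9095 = 23×390 + 125
390 = 3×125 + 15
125 = 8×15 + 5
15 = 3×5 + 0
gcd = 5, but 5 ∤ 421116, so the congruence has no solution.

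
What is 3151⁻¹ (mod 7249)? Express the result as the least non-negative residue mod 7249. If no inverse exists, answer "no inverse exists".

5542

Extended Euclidean algorithm:
7249 = 2*3151 + 947
3151 = 3*947 + 310
947 = 3*310 + 17
310 = 18*17 + 4
17 = 4*4 + 1
4 = 4*1 + 0
gcd = 1, so the inverse exists. Back-substitute:
1 = 17 − 4·4
1 = −4·310 + 73·17
1 = 73·947 − 223·310
1 = −223·3151 + 742·947
1 = 742·7249 − 1707·3151
So 3151·(-1707) ≡ 1 (mod 7249), and -1707 ≡ 5542 (mod 7249).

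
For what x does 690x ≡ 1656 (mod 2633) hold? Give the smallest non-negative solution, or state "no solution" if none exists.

First find gcd(690, 2633):
2633 = 3·690 + 563
690 = 1·563 + 127
563 = 4·127 + 55
127 = 2·55 + 17
55 = 3·17 + 4
17 = 4·4 + 1
4 = 4·1 + 0
gcd = 1, so a unique solution mod 2633 exists.
Back-substitute for the Bézout coefficients:
1 = 17 − 4·4
1 = −4·55 + 13·17
1 = 13·127 − 30·55
1 = −30·563 + 133·127
1 = 133·690 − 163·563
1 = −163·2633 + 622·690
So 690·(622) ≡ 1 (mod 2633), giving 690⁻¹ ≡ 622.
x ≡ 690⁻¹·1656 ≡ 622·1656 ≡ 529 (mod 2633).

529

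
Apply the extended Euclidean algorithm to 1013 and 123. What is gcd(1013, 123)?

Repeated division:
1013 = 8×123 + 29
123 = 4×29 + 7
29 = 4×7 + 1
7 = 7×1 + 0
gcd(1013, 123) = 1.
Express as a combination:
1 = 29 − 4·7
1 = −4·123 + 17·29
1 = 17·1013 − 140·123
So 1 = (17)·1013 + (-140)·123.

1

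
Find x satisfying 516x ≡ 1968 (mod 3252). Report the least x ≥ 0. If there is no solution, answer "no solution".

237

First find gcd(516, 3252):
3252 = 6*516 + 156
516 = 3*156 + 48
156 = 3*48 + 12
48 = 4*12 + 0
gcd = 12 and 12 | 1968, so solutions exist. Divide through by 12: 43x ≡ 164 (mod 271).
Now find 43⁻¹ mod 271:
271 = 6·43 + 13
43 = 3·13 + 4
13 = 3·4 + 1
4 = 4·1 + 0
Back-substitute:
1 = 13 − 3·4
1 = −3·43 + 10·13
1 = 10·271 − 63·43
So 43·(-63) ≡ 1 (mod 271), i.e. 43⁻¹ ≡ 208.
Then x ≡ 208·164 ≡ 237 (mod 271); the smallest non-negative solution is x = 237.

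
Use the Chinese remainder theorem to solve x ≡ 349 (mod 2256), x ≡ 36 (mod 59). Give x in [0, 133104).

54493

Write x = 349 + 2256·k. Then 2256·k ≡ 36 − 349 ≡ 41 (mod 59).
Need 2256⁻¹ mod 59. Extended Euclid on (59, 14):
59 = 4×14 + 3
14 = 4×3 + 2
3 = 1×2 + 1
2 = 2×1 + 0
Back-substitute:
1 = 3 − 2
1 = −14 + 5·3
1 = 5·59 − 21·14
2256⁻¹ ≡ 38 (mod 59), so k ≡ 38·41 ≡ 24 (mod 59).
x = 349 + 2256·24 = 54493.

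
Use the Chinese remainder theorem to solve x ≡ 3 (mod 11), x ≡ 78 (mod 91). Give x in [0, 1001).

Write x = 3 + 11·k. Then 11·k ≡ 78 − 3 ≡ 75 (mod 91).
Need 11⁻¹ mod 91. Extended Euclid on (91, 11):
91 = 8·11 + 3
11 = 3·3 + 2
3 = 1·2 + 1
2 = 2·1 + 0
Back-substitute:
1 = 3 − 2
1 = −11 + 4·3
1 = 4·91 − 33·11
11⁻¹ ≡ 58 (mod 91), so k ≡ 58·75 ≡ 73 (mod 91).
x = 3 + 11·73 = 806.

806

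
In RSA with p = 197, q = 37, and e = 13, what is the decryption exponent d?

φ(n) = (p−1)(q−1) = 196·36 = 7056.
Need d with 13·d ≡ 1 (mod 7056). Apply the extended Euclidean algorithm:
7056 = 542*13 + 10
13 = 1*10 + 3
10 = 3*3 + 1
3 = 3*1 + 0
Back-substitute:
1 = 10 − 3·3
1 = −3·13 + 4·10
1 = 4·7056 − 2171·13
So 13·(-2171) ≡ 1 (mod 7056), hence d ≡ -2171 ≡ 4885 (mod 7056).

4885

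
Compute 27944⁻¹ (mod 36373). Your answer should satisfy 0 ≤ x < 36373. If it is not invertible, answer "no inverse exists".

gcd(36373, 27944) by repeated division:
36373 = 1×27944 + 8429
27944 = 3×8429 + 2657
8429 = 3×2657 + 458
2657 = 5×458 + 367
458 = 1×367 + 91
367 = 4×91 + 3
91 = 30×3 + 1
3 = 3×1 + 0
The gcd is 1. Working backward:
1 = 91 − 30·3
1 = −30·367 + 121·91
1 = 121·458 − 151·367
1 = −151·2657 + 876·458
1 = 876·8429 − 2779·2657
1 = −2779·27944 + 9213·8429
1 = 9213·36373 − 11992·27944
So 27944·(-11992) ≡ 1 (mod 36373), and -11992 ≡ 24381 (mod 36373).

24381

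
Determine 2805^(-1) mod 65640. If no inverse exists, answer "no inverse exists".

no inverse exists

Euclidean algorithm on 65640, 2805:
65640 = 23*2805 + 1125
2805 = 2*1125 + 555
1125 = 2*555 + 15
555 = 37*15 + 0
The gcd is 15, not 1, hence no inverse exists.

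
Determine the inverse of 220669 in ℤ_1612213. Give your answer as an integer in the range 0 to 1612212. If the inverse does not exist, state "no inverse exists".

248266

gcd(1612213, 220669) by repeated division:
1612213 = 7*220669 + 67530
220669 = 3*67530 + 18079
67530 = 3*18079 + 13293
18079 = 1*13293 + 4786
13293 = 2*4786 + 3721
4786 = 1*3721 + 1065
3721 = 3*1065 + 526
1065 = 2*526 + 13
526 = 40*13 + 6
13 = 2*6 + 1
6 = 6*1 + 0
Since gcd(220669, 1612213) = 1, back-substitute to write 1 as a combination:
1 = 13 − 2·6
1 = −2·526 + 81·13
1 = 81·1065 − 164·526
1 = −164·3721 + 573·1065
1 = 573·4786 − 737·3721
1 = −737·13293 + 2047·4786
1 = 2047·18079 − 2784·13293
1 = −2784·67530 + 10399·18079
1 = 10399·220669 − 33981·67530
1 = −33981·1612213 + 248266·220669
So 220669·248266 ≡ 1 (mod 1612213).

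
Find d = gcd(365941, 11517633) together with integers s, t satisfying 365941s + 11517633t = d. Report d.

1

Repeated division:
11517633 = 31×365941 + 173462
365941 = 2×173462 + 19017
173462 = 9×19017 + 2309
19017 = 8×2309 + 545
2309 = 4×545 + 129
545 = 4×129 + 29
129 = 4×29 + 13
29 = 2×13 + 3
13 = 4×3 + 1
3 = 3×1 + 0
gcd(365941, 11517633) = 1.
Working backward:
1 = 13 − 4·3
1 = −4·29 + 9·13
1 = 9·129 − 40·29
1 = −40·545 + 169·129
1 = 169·2309 − 716·545
1 = −716·19017 + 5897·2309
1 = 5897·173462 − 53789·19017
1 = −53789·365941 + 113475·173462
1 = 113475·11517633 − 3571514·365941
So 1 = (113475)·11517633 + (-3571514)·365941.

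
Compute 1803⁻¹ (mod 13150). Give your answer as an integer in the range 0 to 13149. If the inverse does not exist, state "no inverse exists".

10167

Run Euclid on (13150, 1803):
13150 = 7·1803 + 529
1803 = 3·529 + 216
529 = 2·216 + 97
216 = 2·97 + 22
97 = 4·22 + 9
22 = 2·9 + 4
9 = 2·4 + 1
4 = 4·1 + 0
gcd = 1, so the inverse exists. Back-substitute:
1 = 9 − 2·4
1 = −2·22 + 5·9
1 = 5·97 − 22·22
1 = −22·216 + 49·97
1 = 49·529 − 120·216
1 = −120·1803 + 409·529
1 = 409·13150 − 2983·1803
Hence 1803⁻¹ ≡ -2983 ≡ 10167 (mod 13150).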